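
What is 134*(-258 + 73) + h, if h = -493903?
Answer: -518693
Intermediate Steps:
134*(-258 + 73) + h = 134*(-258 + 73) - 493903 = 134*(-185) - 493903 = -24790 - 493903 = -518693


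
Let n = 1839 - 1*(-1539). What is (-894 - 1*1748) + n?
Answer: 736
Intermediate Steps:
n = 3378 (n = 1839 + 1539 = 3378)
(-894 - 1*1748) + n = (-894 - 1*1748) + 3378 = (-894 - 1748) + 3378 = -2642 + 3378 = 736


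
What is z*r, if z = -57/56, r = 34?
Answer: -969/28 ≈ -34.607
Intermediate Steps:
z = -57/56 (z = -57*1/56 = -57/56 ≈ -1.0179)
z*r = -57/56*34 = -969/28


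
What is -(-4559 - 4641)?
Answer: 9200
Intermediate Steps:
-(-4559 - 4641) = -1*(-9200) = 9200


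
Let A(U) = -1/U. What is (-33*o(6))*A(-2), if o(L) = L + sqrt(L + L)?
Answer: -99 - 33*sqrt(3) ≈ -156.16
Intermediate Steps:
o(L) = L + sqrt(2)*sqrt(L) (o(L) = L + sqrt(2*L) = L + sqrt(2)*sqrt(L))
(-33*o(6))*A(-2) = (-33*(6 + sqrt(2)*sqrt(6)))*(-1/(-2)) = (-33*(6 + 2*sqrt(3)))*(-1*(-1/2)) = (-198 - 66*sqrt(3))*(1/2) = -99 - 33*sqrt(3)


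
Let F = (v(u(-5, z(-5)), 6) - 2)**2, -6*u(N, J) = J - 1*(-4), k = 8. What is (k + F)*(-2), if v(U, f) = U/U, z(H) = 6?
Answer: -18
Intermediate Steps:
u(N, J) = -2/3 - J/6 (u(N, J) = -(J - 1*(-4))/6 = -(J + 4)/6 = -(4 + J)/6 = -2/3 - J/6)
v(U, f) = 1
F = 1 (F = (1 - 2)**2 = (-1)**2 = 1)
(k + F)*(-2) = (8 + 1)*(-2) = 9*(-2) = -18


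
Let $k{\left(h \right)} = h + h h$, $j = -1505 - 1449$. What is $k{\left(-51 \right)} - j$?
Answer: $5504$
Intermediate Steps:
$j = -2954$ ($j = -1505 - 1449 = -2954$)
$k{\left(h \right)} = h + h^{2}$
$k{\left(-51 \right)} - j = - 51 \left(1 - 51\right) - -2954 = \left(-51\right) \left(-50\right) + 2954 = 2550 + 2954 = 5504$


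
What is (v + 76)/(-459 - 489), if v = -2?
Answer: -37/474 ≈ -0.078059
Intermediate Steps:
(v + 76)/(-459 - 489) = (-2 + 76)/(-459 - 489) = 74/(-948) = 74*(-1/948) = -37/474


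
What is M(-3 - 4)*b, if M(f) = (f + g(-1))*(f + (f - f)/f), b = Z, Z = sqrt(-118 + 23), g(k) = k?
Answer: 56*I*sqrt(95) ≈ 545.82*I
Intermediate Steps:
Z = I*sqrt(95) (Z = sqrt(-95) = I*sqrt(95) ≈ 9.7468*I)
b = I*sqrt(95) ≈ 9.7468*I
M(f) = f*(-1 + f) (M(f) = (f - 1)*(f + (f - f)/f) = (-1 + f)*(f + 0/f) = (-1 + f)*(f + 0) = (-1 + f)*f = f*(-1 + f))
M(-3 - 4)*b = ((-3 - 4)*(-1 + (-3 - 4)))*(I*sqrt(95)) = (-7*(-1 - 7))*(I*sqrt(95)) = (-7*(-8))*(I*sqrt(95)) = 56*(I*sqrt(95)) = 56*I*sqrt(95)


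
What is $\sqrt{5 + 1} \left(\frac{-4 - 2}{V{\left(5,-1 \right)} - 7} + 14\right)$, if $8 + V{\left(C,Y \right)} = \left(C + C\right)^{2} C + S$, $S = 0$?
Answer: $\frac{6784 \sqrt{6}}{485} \approx 34.263$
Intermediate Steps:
$V{\left(C,Y \right)} = -8 + 4 C^{3}$ ($V{\left(C,Y \right)} = -8 + \left(\left(C + C\right)^{2} C + 0\right) = -8 + \left(\left(2 C\right)^{2} C + 0\right) = -8 + \left(4 C^{2} C + 0\right) = -8 + \left(4 C^{3} + 0\right) = -8 + 4 C^{3}$)
$\sqrt{5 + 1} \left(\frac{-4 - 2}{V{\left(5,-1 \right)} - 7} + 14\right) = \sqrt{5 + 1} \left(\frac{-4 - 2}{\left(-8 + 4 \cdot 5^{3}\right) - 7} + 14\right) = \sqrt{6} \left(- \frac{6}{\left(-8 + 4 \cdot 125\right) - 7} + 14\right) = \sqrt{6} \left(- \frac{6}{\left(-8 + 500\right) - 7} + 14\right) = \sqrt{6} \left(- \frac{6}{492 - 7} + 14\right) = \sqrt{6} \left(- \frac{6}{485} + 14\right) = \sqrt{6} \cdot \frac{6784}{485} = \frac{6784 \sqrt{6}}{485}$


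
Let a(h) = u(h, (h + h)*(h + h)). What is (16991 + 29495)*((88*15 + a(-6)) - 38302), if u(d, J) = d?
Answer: -1719424168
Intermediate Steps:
a(h) = h
(16991 + 29495)*((88*15 + a(-6)) - 38302) = (16991 + 29495)*((88*15 - 6) - 38302) = 46486*((1320 - 6) - 38302) = 46486*(1314 - 38302) = 46486*(-36988) = -1719424168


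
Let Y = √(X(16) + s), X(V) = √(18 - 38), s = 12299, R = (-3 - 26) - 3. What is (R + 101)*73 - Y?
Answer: 5037 - √(12299 + 2*I*√5) ≈ 4926.1 - 0.020163*I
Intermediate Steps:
R = -32 (R = -29 - 3 = -32)
X(V) = 2*I*√5 (X(V) = √(-20) = 2*I*√5)
Y = √(12299 + 2*I*√5) (Y = √(2*I*√5 + 12299) = √(12299 + 2*I*√5) ≈ 110.9 + 0.0202*I)
(R + 101)*73 - Y = (-32 + 101)*73 - √(12299 + 2*I*√5) = 69*73 - √(12299 + 2*I*√5) = 5037 - √(12299 + 2*I*√5)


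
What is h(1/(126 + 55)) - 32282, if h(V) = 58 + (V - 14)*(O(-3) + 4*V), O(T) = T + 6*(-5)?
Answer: -1040570987/32761 ≈ -31763.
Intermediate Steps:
O(T) = -30 + T (O(T) = T - 30 = -30 + T)
h(V) = 58 + (-33 + 4*V)*(-14 + V) (h(V) = 58 + (V - 14)*((-30 - 3) + 4*V) = 58 + (-14 + V)*(-33 + 4*V) = 58 + (-33 + 4*V)*(-14 + V))
h(1/(126 + 55)) - 32282 = (520 - 89/(126 + 55) + 4*(1/(126 + 55))²) - 32282 = (520 - 89/181 + 4*(1/181)²) - 32282 = (520 - 89*1/181 + 4*(1/181)²) - 32282 = (520 - 89/181 + 4*(1/32761)) - 32282 = (520 - 89/181 + 4/32761) - 32282 = 17019615/32761 - 32282 = -1040570987/32761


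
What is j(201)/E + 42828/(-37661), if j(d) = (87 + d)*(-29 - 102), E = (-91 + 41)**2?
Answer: -381986052/23538125 ≈ -16.228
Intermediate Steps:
E = 2500 (E = (-50)**2 = 2500)
j(d) = -11397 - 131*d (j(d) = (87 + d)*(-131) = -11397 - 131*d)
j(201)/E + 42828/(-37661) = (-11397 - 131*201)/2500 + 42828/(-37661) = (-11397 - 26331)*(1/2500) + 42828*(-1/37661) = -37728*1/2500 - 42828/37661 = -9432/625 - 42828/37661 = -381986052/23538125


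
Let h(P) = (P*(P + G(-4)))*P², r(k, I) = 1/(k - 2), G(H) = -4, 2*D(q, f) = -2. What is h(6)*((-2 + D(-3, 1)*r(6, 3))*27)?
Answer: -26244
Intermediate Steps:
D(q, f) = -1 (D(q, f) = (½)*(-2) = -1)
r(k, I) = 1/(-2 + k)
h(P) = P³*(-4 + P) (h(P) = (P*(P - 4))*P² = (P*(-4 + P))*P² = P³*(-4 + P))
h(6)*((-2 + D(-3, 1)*r(6, 3))*27) = (6³*(-4 + 6))*((-2 - 1/(-2 + 6))*27) = (216*2)*((-2 - 1/4)*27) = 432*((-2 - 1*¼)*27) = 432*((-2 - ¼)*27) = 432*(-9/4*27) = 432*(-243/4) = -26244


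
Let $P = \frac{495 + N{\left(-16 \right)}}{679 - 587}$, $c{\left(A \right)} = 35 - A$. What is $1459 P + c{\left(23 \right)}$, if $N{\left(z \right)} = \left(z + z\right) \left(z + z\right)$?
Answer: $\frac{2217325}{92} \approx 24101.0$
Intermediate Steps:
$N{\left(z \right)} = 4 z^{2}$ ($N{\left(z \right)} = 2 z 2 z = 4 z^{2}$)
$P = \frac{1519}{92}$ ($P = \frac{495 + 4 \left(-16\right)^{2}}{679 - 587} = \frac{495 + 4 \cdot 256}{92} = \left(495 + 1024\right) \frac{1}{92} = 1519 \cdot \frac{1}{92} = \frac{1519}{92} \approx 16.511$)
$1459 P + c{\left(23 \right)} = 1459 \cdot \frac{1519}{92} + \left(35 - 23\right) = \frac{2216221}{92} + \left(35 - 23\right) = \frac{2216221}{92} + 12 = \frac{2217325}{92}$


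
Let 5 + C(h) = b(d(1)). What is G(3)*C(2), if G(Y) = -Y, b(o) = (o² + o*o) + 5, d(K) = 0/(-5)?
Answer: 0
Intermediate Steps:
d(K) = 0 (d(K) = 0*(-⅕) = 0)
b(o) = 5 + 2*o² (b(o) = (o² + o²) + 5 = 2*o² + 5 = 5 + 2*o²)
C(h) = 0 (C(h) = -5 + (5 + 2*0²) = -5 + (5 + 2*0) = -5 + (5 + 0) = -5 + 5 = 0)
G(3)*C(2) = -1*3*0 = -3*0 = 0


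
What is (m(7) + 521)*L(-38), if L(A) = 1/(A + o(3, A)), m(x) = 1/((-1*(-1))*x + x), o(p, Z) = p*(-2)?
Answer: -7295/616 ≈ -11.843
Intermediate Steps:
o(p, Z) = -2*p
m(x) = 1/(2*x) (m(x) = 1/(1*x + x) = 1/(x + x) = 1/(2*x))
L(A) = 1/(-6 + A) (L(A) = 1/(A - 2*3) = 1/(A - 6) = 1/(-6 + A))
(m(7) + 521)*L(-38) = ((½)/7 + 521)/(-6 - 38) = ((½)*(⅐) + 521)/(-44) = (1/14 + 521)*(-1/44) = (7295/14)*(-1/44) = -7295/616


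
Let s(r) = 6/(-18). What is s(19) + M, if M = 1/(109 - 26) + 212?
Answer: 52708/249 ≈ 211.68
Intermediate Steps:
s(r) = -1/3 (s(r) = 6*(-1/18) = -1/3)
M = 17597/83 (M = 1/83 + 212 = 17597/83 ≈ 212.01)
s(19) + M = -1/3 + 17597/83 = 52708/249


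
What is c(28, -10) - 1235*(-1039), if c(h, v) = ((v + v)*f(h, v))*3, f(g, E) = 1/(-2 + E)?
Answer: 1283170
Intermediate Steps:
c(h, v) = 6*v/(-2 + v) (c(h, v) = ((v + v)/(-2 + v))*3 = ((2*v)/(-2 + v))*3 = (2*v/(-2 + v))*3 = 6*v/(-2 + v))
c(28, -10) - 1235*(-1039) = 6*(-10)/(-2 - 10) - 1235*(-1039) = 6*(-10)/(-12) + 1283165 = 6*(-10)*(-1/12) + 1283165 = 5 + 1283165 = 1283170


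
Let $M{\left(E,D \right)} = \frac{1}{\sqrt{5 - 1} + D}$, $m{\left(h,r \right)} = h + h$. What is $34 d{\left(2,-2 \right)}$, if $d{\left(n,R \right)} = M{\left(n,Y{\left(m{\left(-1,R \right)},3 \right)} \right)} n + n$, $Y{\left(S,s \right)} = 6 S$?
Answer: $\frac{306}{5} \approx 61.2$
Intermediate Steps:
$m{\left(h,r \right)} = 2 h$
$M{\left(E,D \right)} = \frac{1}{2 + D}$ ($M{\left(E,D \right)} = \frac{1}{\sqrt{4} + D} = \frac{1}{2 + D}$)
$d{\left(n,R \right)} = \frac{9 n}{10}$ ($d{\left(n,R \right)} = \frac{n}{2 + 6 \cdot 2 \left(-1\right)} + n = \frac{n}{2 + 6 \left(-2\right)} + n = \frac{n}{2 - 12} + n = \frac{n}{-10} + n = - \frac{n}{10} + n = \frac{9 n}{10}$)
$34 d{\left(2,-2 \right)} = 34 \cdot \frac{9}{10} \cdot 2 = 34 \cdot \frac{9}{5} = \frac{306}{5}$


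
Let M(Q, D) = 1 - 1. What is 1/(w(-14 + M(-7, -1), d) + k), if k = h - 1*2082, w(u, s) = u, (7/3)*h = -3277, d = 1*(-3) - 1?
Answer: -7/24503 ≈ -0.00028568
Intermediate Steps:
M(Q, D) = 0
d = -4 (d = -3 - 1 = -4)
h = -9831/7 (h = (3/7)*(-3277) = -9831/7 ≈ -1404.4)
k = -24405/7 (k = -9831/7 - 1*2082 = -9831/7 - 2082 = -24405/7 ≈ -3486.4)
1/(w(-14 + M(-7, -1), d) + k) = 1/((-14 + 0) - 24405/7) = 1/(-14 - 24405/7) = 1/(-24503/7) = -7/24503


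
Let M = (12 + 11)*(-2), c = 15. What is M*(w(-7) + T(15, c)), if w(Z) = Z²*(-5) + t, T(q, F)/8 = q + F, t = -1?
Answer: 276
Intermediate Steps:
T(q, F) = 8*F + 8*q (T(q, F) = 8*(q + F) = 8*(F + q) = 8*F + 8*q)
w(Z) = -1 - 5*Z² (w(Z) = Z²*(-5) - 1 = -5*Z² - 1 = -1 - 5*Z²)
M = -46 (M = 23*(-2) = -46)
M*(w(-7) + T(15, c)) = -46*((-1 - 5*(-7)²) + (8*15 + 8*15)) = -46*((-1 - 5*49) + (120 + 120)) = -46*((-1 - 245) + 240) = -46*(-246 + 240) = -46*(-6) = 276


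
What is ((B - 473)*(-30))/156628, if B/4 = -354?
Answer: 28335/78314 ≈ 0.36181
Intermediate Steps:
B = -1416 (B = 4*(-354) = -1416)
((B - 473)*(-30))/156628 = ((-1416 - 473)*(-30))/156628 = -1889*(-30)*(1/156628) = 56670*(1/156628) = 28335/78314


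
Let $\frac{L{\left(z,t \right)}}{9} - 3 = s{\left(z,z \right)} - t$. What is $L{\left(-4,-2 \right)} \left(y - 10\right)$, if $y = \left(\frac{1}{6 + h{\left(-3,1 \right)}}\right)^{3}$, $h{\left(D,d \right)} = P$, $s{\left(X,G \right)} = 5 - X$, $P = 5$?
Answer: $- \frac{1676934}{1331} \approx -1259.9$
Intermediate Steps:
$h{\left(D,d \right)} = 5$
$L{\left(z,t \right)} = 72 - 9 t - 9 z$ ($L{\left(z,t \right)} = 27 + 9 \left(\left(5 - z\right) - t\right) = 27 + 9 \left(5 - t - z\right) = 27 - \left(-45 + 9 t + 9 z\right) = 72 - 9 t - 9 z$)
$y = \frac{1}{1331}$ ($y = \left(\frac{1}{6 + 5}\right)^{3} = \left(\frac{1}{11}\right)^{3} = \frac{1}{1331} \approx 0.00075131$)
$L{\left(-4,-2 \right)} \left(y - 10\right) = \left(72 - -18 - -36\right) \left(\frac{1}{1331} - 10\right) = \left(72 + 18 + 36\right) \left(- \frac{13309}{1331}\right) = 126 \left(- \frac{13309}{1331}\right) = - \frac{1676934}{1331}$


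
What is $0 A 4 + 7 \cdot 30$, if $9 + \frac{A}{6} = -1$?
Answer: $210$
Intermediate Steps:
$A = -60$ ($A = -54 + 6 \left(-1\right) = -54 - 6 = -60$)
$0 A 4 + 7 \cdot 30 = 0 \left(-60\right) 4 + 7 \cdot 30 = 0 \cdot 4 + 210 = 0 + 210 = 210$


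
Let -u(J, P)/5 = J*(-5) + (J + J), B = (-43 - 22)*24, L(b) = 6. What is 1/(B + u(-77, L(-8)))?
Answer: -1/2715 ≈ -0.00036832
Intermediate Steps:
B = -1560 (B = -65*24 = -1560)
u(J, P) = 15*J (u(J, P) = -5*(J*(-5) + (J + J)) = -5*(-5*J + 2*J) = -(-15)*J = 15*J)
1/(B + u(-77, L(-8))) = 1/(-1560 + 15*(-77)) = 1/(-1560 - 1155) = 1/(-2715) = -1/2715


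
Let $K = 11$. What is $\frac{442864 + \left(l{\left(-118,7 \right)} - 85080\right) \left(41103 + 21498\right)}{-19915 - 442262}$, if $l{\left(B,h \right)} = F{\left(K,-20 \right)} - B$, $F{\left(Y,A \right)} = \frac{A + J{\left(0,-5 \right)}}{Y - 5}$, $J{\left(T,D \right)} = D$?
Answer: $\frac{3545682757}{308118} \approx 11508.0$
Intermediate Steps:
$F{\left(Y,A \right)} = \frac{-5 + A}{-5 + Y}$ ($F{\left(Y,A \right)} = \frac{A - 5}{Y - 5} = \frac{-5 + A}{-5 + Y}$)
$l{\left(B,h \right)} = - \frac{25}{6} - B$ ($l{\left(B,h \right)} = \frac{-5 - 20}{-5 + 11} - B = \frac{1}{6} \left(-25\right) - B = - \frac{25}{6} - B$)
$\frac{442864 + \left(l{\left(-118,7 \right)} - 85080\right) \left(41103 + 21498\right)}{-19915 - 442262} = \frac{442864 + \left(\left(- \frac{25}{6} - -118\right) - 85080\right) \left(41103 + 21498\right)}{-19915 - 442262} = \frac{442864 + \left(\left(- \frac{25}{6} + 118\right) - 85080\right) 62601}{-462177} = \left(442864 + \left(\frac{683}{6} - 85080\right) 62601\right) \left(- \frac{1}{462177}\right) = \left(442864 - \frac{10637933999}{2}\right) \left(- \frac{1}{462177}\right) = \left(- \frac{10637048271}{2}\right) \left(- \frac{1}{462177}\right) = \frac{3545682757}{308118}$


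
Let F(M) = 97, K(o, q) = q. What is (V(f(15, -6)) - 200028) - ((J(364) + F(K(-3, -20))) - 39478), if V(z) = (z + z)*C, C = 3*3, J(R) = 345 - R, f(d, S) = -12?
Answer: -160844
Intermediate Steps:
C = 9
V(z) = 18*z (V(z) = (z + z)*9 = (2*z)*9 = 18*z)
(V(f(15, -6)) - 200028) - ((J(364) + F(K(-3, -20))) - 39478) = (18*(-12) - 200028) - (((345 - 1*364) + 97) - 39478) = (-216 - 200028) - (((345 - 364) + 97) - 39478) = -200244 - ((-19 + 97) - 39478) = -200244 - (78 - 39478) = -200244 - 1*(-39400) = -200244 + 39400 = -160844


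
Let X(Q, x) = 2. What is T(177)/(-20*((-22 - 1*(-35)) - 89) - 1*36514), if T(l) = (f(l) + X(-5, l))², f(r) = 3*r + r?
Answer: -252050/17497 ≈ -14.405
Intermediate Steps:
f(r) = 4*r
T(l) = (2 + 4*l)² (T(l) = (4*l + 2)² = (2 + 4*l)²)
T(177)/(-20*((-22 - 1*(-35)) - 89) - 1*36514) = (4*(1 + 2*177)²)/(-20*((-22 - 1*(-35)) - 89) - 1*36514) = (4*(1 + 354)²)/(-20*((-22 + 35) - 89) - 36514) = (4*355²)/(-20*(13 - 89) - 36514) = (4*126025)/(-20*(-76) - 36514) = 504100/(1520 - 36514) = 504100/(-34994) = 504100*(-1/34994) = -252050/17497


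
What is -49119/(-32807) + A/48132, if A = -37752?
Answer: 93805487/131588877 ≈ 0.71287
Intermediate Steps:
-49119/(-32807) + A/48132 = -49119/(-32807) - 37752/48132 = -49119*(-1/32807) - 37752*1/48132 = 49119/32807 - 3146/4011 = 93805487/131588877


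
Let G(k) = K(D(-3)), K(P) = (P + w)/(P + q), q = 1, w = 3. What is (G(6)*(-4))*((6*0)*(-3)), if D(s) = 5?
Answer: 0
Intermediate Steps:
K(P) = (3 + P)/(1 + P) (K(P) = (P + 3)/(P + 1) = (3 + P)/(1 + P))
G(k) = 4/3 (G(k) = (3 + 5)/(1 + 5) = 8/6 = (1/6)*8 = 4/3)
(G(6)*(-4))*((6*0)*(-3)) = ((4/3)*(-4))*((6*0)*(-3)) = -0*(-3) = -16/3*0 = 0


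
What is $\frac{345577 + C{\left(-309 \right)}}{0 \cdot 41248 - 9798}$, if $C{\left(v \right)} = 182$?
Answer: $- \frac{5011}{142} \approx -35.289$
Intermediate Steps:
$\frac{345577 + C{\left(-309 \right)}}{0 \cdot 41248 - 9798} = \frac{345577 + 182}{0 \cdot 41248 - 9798} = \frac{345759}{0 - 9798} = \frac{345759}{-9798} = 345759 \left(- \frac{1}{9798}\right) = - \frac{5011}{142}$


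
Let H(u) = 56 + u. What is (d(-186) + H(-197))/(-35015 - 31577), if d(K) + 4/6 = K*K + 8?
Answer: -103387/199776 ≈ -0.51751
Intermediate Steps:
d(K) = 22/3 + K² (d(K) = -⅔ + (K*K + 8) = -⅔ + (K² + 8) = -⅔ + (8 + K²) = 22/3 + K²)
(d(-186) + H(-197))/(-35015 - 31577) = ((22/3 + (-186)²) + (56 - 197))/(-35015 - 31577) = ((22/3 + 34596) - 141)/(-66592) = (103810/3 - 141)*(-1/66592) = (103387/3)*(-1/66592) = -103387/199776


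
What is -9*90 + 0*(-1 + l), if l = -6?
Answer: -810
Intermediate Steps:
-9*90 + 0*(-1 + l) = -9*90 + 0*(-1 - 6) = -810 + 0*(-7) = -810 + 0 = -810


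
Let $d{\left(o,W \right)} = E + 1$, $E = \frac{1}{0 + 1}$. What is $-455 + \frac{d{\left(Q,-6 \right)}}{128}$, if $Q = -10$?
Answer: $- \frac{29119}{64} \approx -454.98$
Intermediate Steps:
$E = 1$ ($E = 1^{-1} = 1$)
$d{\left(o,W \right)} = 2$ ($d{\left(o,W \right)} = 1 + 1 = 2$)
$-455 + \frac{d{\left(Q,-6 \right)}}{128} = -455 + \frac{2}{128} = -455 + 2 \cdot \frac{1}{128} = -455 + \frac{1}{64} = - \frac{29119}{64}$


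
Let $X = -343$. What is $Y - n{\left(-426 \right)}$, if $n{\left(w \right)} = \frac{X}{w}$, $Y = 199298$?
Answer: $\frac{84900605}{426} \approx 1.993 \cdot 10^{5}$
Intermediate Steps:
$n{\left(w \right)} = - \frac{343}{w}$
$Y - n{\left(-426 \right)} = 199298 - - \frac{343}{-426} = 199298 - \left(-343\right) \left(- \frac{1}{426}\right) = 199298 - \frac{343}{426} = \frac{84900605}{426}$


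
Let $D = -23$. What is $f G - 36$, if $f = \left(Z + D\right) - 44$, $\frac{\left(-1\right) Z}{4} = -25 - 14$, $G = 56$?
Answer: $4948$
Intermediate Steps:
$Z = 156$ ($Z = - 4 \left(-25 - 14\right) = \left(-4\right) \left(-39\right) = 156$)
$f = 89$ ($f = \left(156 - 23\right) - 44 = 133 - 44 = 89$)
$f G - 36 = 89 \cdot 56 - 36 = 4984 - 36 = 4948$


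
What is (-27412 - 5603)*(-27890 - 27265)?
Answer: 1820942325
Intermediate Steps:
(-27412 - 5603)*(-27890 - 27265) = -33015*(-55155) = 1820942325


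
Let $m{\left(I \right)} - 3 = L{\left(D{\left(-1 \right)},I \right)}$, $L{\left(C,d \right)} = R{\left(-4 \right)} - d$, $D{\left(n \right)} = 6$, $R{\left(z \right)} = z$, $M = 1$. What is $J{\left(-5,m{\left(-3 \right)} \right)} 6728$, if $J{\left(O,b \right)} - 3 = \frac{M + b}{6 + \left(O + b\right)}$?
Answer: $26912$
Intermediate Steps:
$L{\left(C,d \right)} = -4 - d$
$m{\left(I \right)} = -1 - I$ ($m{\left(I \right)} = 3 - \left(4 + I\right) = -1 - I$)
$J{\left(O,b \right)} = 3 + \frac{1 + b}{6 + O + b}$ ($J{\left(O,b \right)} = 3 + \frac{1 + b}{6 + \left(O + b\right)} = 3 + \frac{1 + b}{6 + O + b}$)
$J{\left(-5,m{\left(-3 \right)} \right)} 6728 = \frac{19 + 3 \left(-5\right) + 4 \left(-1 - -3\right)}{6 - 5 - -2} \cdot 6728 = \frac{19 - 15 + 4 \left(-1 + 3\right)}{6 - 5 + \left(-1 + 3\right)} 6728 = \frac{19 - 15 + 4 \cdot 2}{6 - 5 + 2} \cdot 6728 = \frac{19 - 15 + 8}{3} \cdot 6728 = \frac{1}{3} \cdot 12 \cdot 6728 = 4 \cdot 6728 = 26912$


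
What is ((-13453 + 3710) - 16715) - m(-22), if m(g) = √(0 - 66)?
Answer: -26458 - I*√66 ≈ -26458.0 - 8.124*I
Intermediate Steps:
m(g) = I*√66 (m(g) = √(-66) = I*√66)
((-13453 + 3710) - 16715) - m(-22) = ((-13453 + 3710) - 16715) - I*√66 = (-9743 - 16715) - I*√66 = -26458 - I*√66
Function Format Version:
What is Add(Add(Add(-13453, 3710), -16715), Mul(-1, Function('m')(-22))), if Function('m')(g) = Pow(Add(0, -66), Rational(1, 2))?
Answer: Add(-26458, Mul(-1, I, Pow(66, Rational(1, 2)))) ≈ Add(-26458., Mul(-8.1240, I))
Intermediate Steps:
Function('m')(g) = Mul(I, Pow(66, Rational(1, 2))) (Function('m')(g) = Pow(-66, Rational(1, 2)) = Mul(I, Pow(66, Rational(1, 2))))
Add(Add(Add(-13453, 3710), -16715), Mul(-1, Function('m')(-22))) = Add(Add(Add(-13453, 3710), -16715), Mul(-1, Mul(I, Pow(66, Rational(1, 2))))) = Add(Add(-9743, -16715), Mul(-1, I, Pow(66, Rational(1, 2)))) = Add(-26458, Mul(-1, I, Pow(66, Rational(1, 2))))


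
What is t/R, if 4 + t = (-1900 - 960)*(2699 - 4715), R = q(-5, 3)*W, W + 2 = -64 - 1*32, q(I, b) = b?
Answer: -2882878/147 ≈ -19611.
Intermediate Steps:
W = -98 (W = -2 + (-64 - 1*32) = -2 + (-64 - 32) = -2 - 96 = -98)
R = -294 (R = 3*(-98) = -294)
t = 5765756 (t = -4 + (-1900 - 960)*(2699 - 4715) = -4 - 2860*(-2016) = -4 + 5765760 = 5765756)
t/R = 5765756/(-294) = 5765756*(-1/294) = -2882878/147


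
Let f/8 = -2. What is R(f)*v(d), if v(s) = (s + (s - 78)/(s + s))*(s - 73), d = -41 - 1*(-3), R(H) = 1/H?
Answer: -76923/304 ≈ -253.04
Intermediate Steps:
f = -16 (f = 8*(-2) = -16)
d = -38 (d = -41 + 3 = -38)
v(s) = (-73 + s)*(s + (-78 + s)/(2*s)) (v(s) = (s + (-78 + s)/((2*s)))*(-73 + s) = (s + (-78 + s)*(1/(2*s)))*(-73 + s) = (s + (-78 + s)/(2*s))*(-73 + s) = (-73 + s)*(s + (-78 + s)/(2*s)))
R(f)*v(d) = (-151/2 + (-38)² + 2847/(-38) - 145/2*(-38))/(-16) = -(-151/2 + 1444 + 2847*(-1/38) + 2755)/16 = -(-151/2 + 1444 - 2847/38 + 2755)/16 = -1/16*76923/19 = -76923/304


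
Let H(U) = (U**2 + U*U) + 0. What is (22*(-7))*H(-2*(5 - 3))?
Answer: -4928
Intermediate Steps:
H(U) = 2*U**2 (H(U) = (U**2 + U**2) + 0 = 2*U**2 + 0 = 2*U**2)
(22*(-7))*H(-2*(5 - 3)) = (22*(-7))*(2*(-2*(5 - 3))**2) = -308*(-2*2)**2 = -308*(-4)**2 = -308*16 = -154*32 = -4928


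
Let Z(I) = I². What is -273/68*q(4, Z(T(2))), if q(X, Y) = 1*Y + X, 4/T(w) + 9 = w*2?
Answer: -7917/425 ≈ -18.628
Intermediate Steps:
T(w) = 4/(-9 + 2*w) (T(w) = 4/(-9 + w*2) = 4/(-9 + 2*w))
q(X, Y) = X + Y (q(X, Y) = Y + X = X + Y)
-273/68*q(4, Z(T(2))) = -273/68*(4 + (4/(-9 + 2*2))²) = -273*(1/68)*(4 + (4/(-9 + 4))²) = -273*(4 + (4/(-5))²)/68 = -273*(4 + (4*(-⅕))²)/68 = -273*(4 + (-⅘)²)/68 = -273*(4 + 16/25)/68 = -273*116/(68*25) = -1*7917/425 = -7917/425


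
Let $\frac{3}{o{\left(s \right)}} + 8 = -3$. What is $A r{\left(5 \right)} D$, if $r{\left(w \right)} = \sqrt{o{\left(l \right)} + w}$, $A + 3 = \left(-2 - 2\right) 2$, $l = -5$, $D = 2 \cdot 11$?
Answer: $- 44 \sqrt{143} \approx -526.16$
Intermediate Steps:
$D = 22$
$o{\left(s \right)} = - \frac{3}{11}$ ($o{\left(s \right)} = \frac{3}{-8 - 3} = \frac{3}{-11} = 3 \left(- \frac{1}{11}\right) = - \frac{3}{11}$)
$A = -11$ ($A = -3 + \left(-2 - 2\right) 2 = -3 - 8 = -11$)
$r{\left(w \right)} = \sqrt{- \frac{3}{11} + w}$
$A r{\left(5 \right)} D = - 11 \frac{\sqrt{-33 + 121 \cdot 5}}{11} \cdot 22 = - 11 \frac{\sqrt{-33 + 605}}{11} \cdot 22 = - 11 \frac{\sqrt{572}}{11} \cdot 22 = - 11 \frac{2 \sqrt{143}}{11} \cdot 22 = - 2 \sqrt{143} \cdot 22 = - 44 \sqrt{143}$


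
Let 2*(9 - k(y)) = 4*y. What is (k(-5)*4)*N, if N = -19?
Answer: -1444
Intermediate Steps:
k(y) = 9 - 2*y
(k(-5)*4)*N = ((9 - 2*(-5))*4)*(-19) = ((9 + 10)*4)*(-19) = (19*4)*(-19) = 76*(-19) = -1444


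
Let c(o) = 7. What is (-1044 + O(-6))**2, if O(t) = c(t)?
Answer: 1075369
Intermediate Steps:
O(t) = 7
(-1044 + O(-6))**2 = (-1044 + 7)**2 = (-1037)**2 = 1075369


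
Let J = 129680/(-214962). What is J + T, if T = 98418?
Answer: 10578000218/107481 ≈ 98417.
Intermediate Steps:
J = -64840/107481 (J = 129680*(-1/214962) = -64840/107481 ≈ -0.60327)
J + T = -64840/107481 + 98418 = 10578000218/107481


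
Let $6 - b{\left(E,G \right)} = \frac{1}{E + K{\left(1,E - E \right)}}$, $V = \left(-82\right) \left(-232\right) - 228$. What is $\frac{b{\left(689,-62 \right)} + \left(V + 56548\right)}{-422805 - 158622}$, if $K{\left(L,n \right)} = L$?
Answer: $- \frac{7427357}{57312090} \approx -0.1296$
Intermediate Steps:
$V = 18796$ ($V = 19024 - 228 = 18796$)
$b{\left(E,G \right)} = 6 - \frac{1}{1 + E}$ ($b{\left(E,G \right)} = 6 - \frac{1}{E + 1} = 6 - \frac{1}{1 + E}$)
$\frac{b{\left(689,-62 \right)} + \left(V + 56548\right)}{-422805 - 158622} = \frac{\frac{5 + 6 \cdot 689}{1 + 689} + \left(18796 + 56548\right)}{-422805 - 158622} = \frac{\frac{5 + 4134}{690} + 75344}{-581427} = \left(\frac{1}{690} \cdot 4139 + 75344\right) \left(- \frac{1}{581427}\right) = \left(\frac{4139}{690} + 75344\right) \left(- \frac{1}{581427}\right) = \frac{51991499}{690} \left(- \frac{1}{581427}\right) = - \frac{7427357}{57312090}$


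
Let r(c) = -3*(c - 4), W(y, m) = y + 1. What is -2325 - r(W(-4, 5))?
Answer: -2346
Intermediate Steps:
W(y, m) = 1 + y
r(c) = 12 - 3*c (r(c) = -3*(-4 + c) = 12 - 3*c)
-2325 - r(W(-4, 5)) = -2325 - (12 - 3*(1 - 4)) = -2325 - (12 - 3*(-3)) = -2325 - (12 + 9) = -2325 - 1*21 = -2325 - 21 = -2346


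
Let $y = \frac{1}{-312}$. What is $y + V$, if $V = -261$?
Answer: $- \frac{81433}{312} \approx -261.0$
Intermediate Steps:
$y = - \frac{1}{312} \approx -0.0032051$
$y + V = - \frac{1}{312} - 261 = - \frac{81433}{312}$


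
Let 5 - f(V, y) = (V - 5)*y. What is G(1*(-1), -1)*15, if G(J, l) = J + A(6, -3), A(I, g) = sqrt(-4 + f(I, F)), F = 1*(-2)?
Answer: -15 + 15*sqrt(3) ≈ 10.981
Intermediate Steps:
F = -2
f(V, y) = 5 - y*(-5 + V) (f(V, y) = 5 - (V - 5)*y = 5 - (-5 + V)*y = 5 - y*(-5 + V))
A(I, g) = sqrt(-9 + 2*I) (A(I, g) = sqrt(-4 + (5 + 5*(-2) - 1*I*(-2))) = sqrt(-4 + (5 - 10 + 2*I)) = sqrt(-4 + (-5 + 2*I)) = sqrt(-9 + 2*I))
G(J, l) = J + sqrt(3) (G(J, l) = J + sqrt(-9 + 2*6) = J + sqrt(-9 + 12) = J + sqrt(3))
G(1*(-1), -1)*15 = (1*(-1) + sqrt(3))*15 = (-1 + sqrt(3))*15 = -15 + 15*sqrt(3)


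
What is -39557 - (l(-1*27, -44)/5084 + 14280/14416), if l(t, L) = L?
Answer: -5329488671/134726 ≈ -39558.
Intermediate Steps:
-39557 - (l(-1*27, -44)/5084 + 14280/14416) = -39557 - (-44/5084 + 14280/14416) = -39557 - (-44*1/5084 + 14280*(1/14416)) = -39557 - (-11/1271 + 105/106) = -39557 - 1*132289/134726 = -39557 - 132289/134726 = -5329488671/134726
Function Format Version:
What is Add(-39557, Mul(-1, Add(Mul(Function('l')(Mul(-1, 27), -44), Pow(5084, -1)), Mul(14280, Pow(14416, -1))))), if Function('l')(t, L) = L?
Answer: Rational(-5329488671, 134726) ≈ -39558.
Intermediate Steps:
Add(-39557, Mul(-1, Add(Mul(Function('l')(Mul(-1, 27), -44), Pow(5084, -1)), Mul(14280, Pow(14416, -1))))) = Add(-39557, Mul(-1, Add(Mul(-44, Pow(5084, -1)), Mul(14280, Pow(14416, -1))))) = Add(-39557, Mul(-1, Add(Mul(-44, Rational(1, 5084)), Mul(14280, Rational(1, 14416))))) = Add(-39557, Mul(-1, Add(Rational(-11, 1271), Rational(105, 106)))) = Add(-39557, Mul(-1, Rational(132289, 134726))) = Add(-39557, Rational(-132289, 134726)) = Rational(-5329488671, 134726)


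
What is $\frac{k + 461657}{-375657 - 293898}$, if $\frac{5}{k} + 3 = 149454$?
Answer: $- \frac{68995100312}{100065664305} \approx -0.6895$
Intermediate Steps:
$k = \frac{5}{149451}$ ($k = \frac{5}{-3 + 149454} = \frac{5}{149451} \approx 3.3456 \cdot 10^{-5}$)
$\frac{k + 461657}{-375657 - 293898} = \frac{\frac{5}{149451} + 461657}{-375657 - 293898} = \frac{68995100312}{149451 \left(-669555\right)} = \frac{68995100312}{149451} \left(- \frac{1}{669555}\right) = - \frac{68995100312}{100065664305}$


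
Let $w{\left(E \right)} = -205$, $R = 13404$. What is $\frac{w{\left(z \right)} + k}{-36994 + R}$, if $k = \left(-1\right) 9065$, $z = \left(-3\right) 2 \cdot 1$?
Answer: $\frac{927}{2359} \approx 0.39296$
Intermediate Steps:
$z = -6$ ($z = \left(-6\right) 1 = -6$)
$k = -9065$
$\frac{w{\left(z \right)} + k}{-36994 + R} = \frac{-205 - 9065}{-36994 + 13404} = - \frac{9270}{-23590} = \left(-9270\right) \left(- \frac{1}{23590}\right) = \frac{927}{2359}$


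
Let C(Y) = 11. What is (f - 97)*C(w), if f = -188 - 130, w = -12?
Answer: -4565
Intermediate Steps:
f = -318
(f - 97)*C(w) = (-318 - 97)*11 = -415*11 = -4565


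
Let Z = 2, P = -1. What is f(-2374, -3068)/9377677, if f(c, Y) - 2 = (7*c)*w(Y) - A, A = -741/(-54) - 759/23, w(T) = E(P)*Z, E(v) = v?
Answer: 598631/168798186 ≈ 0.0035464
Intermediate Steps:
w(T) = -2 (w(T) = -1*2 = -2)
A = -347/18 (A = -741*(-1/54) - 759*1/23 = 247/18 - 33 = -347/18 ≈ -19.278)
f(c, Y) = 383/18 - 14*c (f(c, Y) = 2 + ((7*c)*(-2) - 1*(-347/18)) = 2 + (-14*c + 347/18) = 2 + (347/18 - 14*c) = 383/18 - 14*c)
f(-2374, -3068)/9377677 = (383/18 - 14*(-2374))/9377677 = (383/18 + 33236)*(1/9377677) = (598631/18)*(1/9377677) = 598631/168798186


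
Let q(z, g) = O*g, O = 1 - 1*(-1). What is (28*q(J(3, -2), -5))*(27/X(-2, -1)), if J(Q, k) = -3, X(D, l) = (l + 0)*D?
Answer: -3780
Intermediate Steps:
X(D, l) = D*l (X(D, l) = l*D = D*l)
O = 2 (O = 1 + 1 = 2)
q(z, g) = 2*g
(28*q(J(3, -2), -5))*(27/X(-2, -1)) = (28*(2*(-5)))*(27/((-2*(-1)))) = (28*(-10))*(27/2) = -7560/2 = -280*27/2 = -3780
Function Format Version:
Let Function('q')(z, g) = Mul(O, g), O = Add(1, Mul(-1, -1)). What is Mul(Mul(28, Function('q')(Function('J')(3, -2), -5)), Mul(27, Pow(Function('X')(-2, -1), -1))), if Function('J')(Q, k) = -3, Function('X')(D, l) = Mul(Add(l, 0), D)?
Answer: -3780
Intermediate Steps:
Function('X')(D, l) = Mul(D, l) (Function('X')(D, l) = Mul(l, D) = Mul(D, l))
O = 2 (O = Add(1, 1) = 2)
Function('q')(z, g) = Mul(2, g)
Mul(Mul(28, Function('q')(Function('J')(3, -2), -5)), Mul(27, Pow(Function('X')(-2, -1), -1))) = Mul(Mul(28, Mul(2, -5)), Mul(27, Pow(Mul(-2, -1), -1))) = Mul(Mul(28, -10), Mul(27, Pow(2, -1))) = Mul(-280, Mul(27, Rational(1, 2))) = Mul(-280, Rational(27, 2)) = -3780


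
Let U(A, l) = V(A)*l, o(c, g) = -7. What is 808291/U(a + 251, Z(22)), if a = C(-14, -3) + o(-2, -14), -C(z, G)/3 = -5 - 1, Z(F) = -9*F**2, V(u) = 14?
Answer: -73481/5544 ≈ -13.254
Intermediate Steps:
C(z, G) = 18 (C(z, G) = -3*(-5 - 1) = -3*(-6) = 18)
a = 11 (a = 18 - 7 = 11)
U(A, l) = 14*l
808291/U(a + 251, Z(22)) = 808291/((14*(-9*22**2))) = 808291/((14*(-9*484))) = 808291/((14*(-4356))) = 808291/(-60984) = 808291*(-1/60984) = -73481/5544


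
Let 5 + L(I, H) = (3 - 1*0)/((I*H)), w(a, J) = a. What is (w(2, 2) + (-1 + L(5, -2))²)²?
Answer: 17380561/10000 ≈ 1738.1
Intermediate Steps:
L(I, H) = -5 + 3/(H*I) (L(I, H) = -5 + (3 - 1*0)/((I*H)) = -5 + (3 + 0)/((H*I)) = -5 + 3*(1/(H*I)) = -5 + 3/(H*I))
(w(2, 2) + (-1 + L(5, -2))²)² = (2 + (-1 + (-5 + 3/(-2*5)))²)² = (2 + (-1 + (-5 + 3*(-½)*(⅕)))²)² = (2 + (-1 + (-5 - 3/10))²)² = (2 + (-1 - 53/10)²)² = (2 + (-63/10)²)² = (2 + 3969/100)² = (4169/100)² = 17380561/10000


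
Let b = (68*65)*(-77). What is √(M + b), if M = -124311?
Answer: I*√464651 ≈ 681.65*I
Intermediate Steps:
b = -340340 (b = 4420*(-77) = -340340)
√(M + b) = √(-124311 - 340340) = √(-464651) = I*√464651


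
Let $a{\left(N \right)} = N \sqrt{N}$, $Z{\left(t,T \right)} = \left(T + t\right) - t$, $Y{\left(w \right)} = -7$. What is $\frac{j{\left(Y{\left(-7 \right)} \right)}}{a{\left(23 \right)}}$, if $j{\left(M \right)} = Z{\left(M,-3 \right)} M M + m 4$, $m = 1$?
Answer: $- \frac{143 \sqrt{23}}{529} \approx -1.2964$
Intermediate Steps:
$Z{\left(t,T \right)} = T$
$a{\left(N \right)} = N^{\frac{3}{2}}$
$j{\left(M \right)} = 4 - 3 M^{2}$ ($j{\left(M \right)} = - 3 M M + 1 \cdot 4 = - 3 M^{2} + 4 = 4 - 3 M^{2}$)
$\frac{j{\left(Y{\left(-7 \right)} \right)}}{a{\left(23 \right)}} = \frac{4 - 3 \left(-7\right)^{2}}{23^{\frac{3}{2}}} = \frac{4 - 147}{23 \sqrt{23}} = \left(4 - 147\right) \frac{\sqrt{23}}{529} = - 143 \frac{\sqrt{23}}{529} = - \frac{143 \sqrt{23}}{529}$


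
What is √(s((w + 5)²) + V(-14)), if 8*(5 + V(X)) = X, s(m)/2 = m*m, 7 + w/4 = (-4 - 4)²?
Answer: √23578364141/2 ≈ 76776.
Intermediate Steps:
w = 228 (w = -28 + 4*(-4 - 4)² = -28 + 4*(-8)² = -28 + 4*64 = -28 + 256 = 228)
s(m) = 2*m² (s(m) = 2*(m*m) = 2*m²)
V(X) = -5 + X/8
√(s((w + 5)²) + V(-14)) = √(2*((228 + 5)²)² + (-5 + (⅛)*(-14))) = √(2*(233²)² + (-5 - 7/4)) = √(2*54289² - 27/4) = √(2*2947295521 - 27/4) = √(5894591042 - 27/4) = √(23578364141/4) = √23578364141/2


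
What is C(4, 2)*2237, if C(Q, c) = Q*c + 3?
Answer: 24607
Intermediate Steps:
C(Q, c) = 3 + Q*c
C(4, 2)*2237 = (3 + 4*2)*2237 = (3 + 8)*2237 = 11*2237 = 24607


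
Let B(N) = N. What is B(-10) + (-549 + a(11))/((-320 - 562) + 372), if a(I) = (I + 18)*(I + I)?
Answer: -5189/510 ≈ -10.175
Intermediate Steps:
a(I) = 2*I*(18 + I) (a(I) = (18 + I)*(2*I) = 2*I*(18 + I))
B(-10) + (-549 + a(11))/((-320 - 562) + 372) = -10 + (-549 + 2*11*(18 + 11))/((-320 - 562) + 372) = -10 + (-549 + 2*11*29)/(-882 + 372) = -10 + (-549 + 638)/(-510) = -10 + 89*(-1/510) = -10 - 89/510 = -5189/510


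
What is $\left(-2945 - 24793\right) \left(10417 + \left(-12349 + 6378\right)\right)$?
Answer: $-123323148$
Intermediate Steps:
$\left(-2945 - 24793\right) \left(10417 + \left(-12349 + 6378\right)\right) = - 27738 \left(10417 - 5971\right) = \left(-27738\right) 4446 = -123323148$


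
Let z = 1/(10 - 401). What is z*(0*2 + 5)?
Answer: -5/391 ≈ -0.012788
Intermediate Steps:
z = -1/391 (z = 1/(-391) = -1/391 ≈ -0.0025575)
z*(0*2 + 5) = -(0*2 + 5)/391 = -(0 + 5)/391 = -1/391*5 = -5/391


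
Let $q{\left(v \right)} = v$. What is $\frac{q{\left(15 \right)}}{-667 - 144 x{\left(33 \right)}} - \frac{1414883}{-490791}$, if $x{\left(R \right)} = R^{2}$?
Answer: $\frac{222812657624}{77291239053} \approx 2.8828$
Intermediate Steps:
$\frac{q{\left(15 \right)}}{-667 - 144 x{\left(33 \right)}} - \frac{1414883}{-490791} = \frac{15}{-667 - 144 \cdot 33^{2}} - \frac{1414883}{-490791} = \frac{15}{-667 - 156816} - - \frac{1414883}{490791} = \frac{15}{-667 - 156816} + \frac{1414883}{490791} = \frac{15}{-157483} + \frac{1414883}{490791} = 15 \left(- \frac{1}{157483}\right) + \frac{1414883}{490791} = - \frac{15}{157483} + \frac{1414883}{490791} = \frac{222812657624}{77291239053}$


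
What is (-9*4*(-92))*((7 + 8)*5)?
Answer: 248400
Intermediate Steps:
(-9*4*(-92))*((7 + 8)*5) = (-36*(-92))*(15*5) = 3312*75 = 248400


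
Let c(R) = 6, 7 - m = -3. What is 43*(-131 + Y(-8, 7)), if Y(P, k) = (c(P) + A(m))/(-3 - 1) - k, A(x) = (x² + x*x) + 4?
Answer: -16383/2 ≈ -8191.5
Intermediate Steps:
m = 10 (m = 7 - 1*(-3) = 7 + 3 = 10)
A(x) = 4 + 2*x² (A(x) = (x² + x²) + 4 = 2*x² + 4 = 4 + 2*x²)
Y(P, k) = -105/2 - k (Y(P, k) = (6 + (4 + 2*10²))/(-3 - 1) - k = (6 + (4 + 2*100))/(-4) - k = (6 + (4 + 200))*(-¼) - k = (6 + 204)*(-¼) - k = 210*(-¼) - k = -105/2 - k)
43*(-131 + Y(-8, 7)) = 43*(-131 + (-105/2 - 1*7)) = 43*(-131 + (-105/2 - 7)) = 43*(-131 - 119/2) = 43*(-381/2) = -16383/2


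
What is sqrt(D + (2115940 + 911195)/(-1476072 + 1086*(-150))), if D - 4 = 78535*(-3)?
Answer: I*sqrt(17580090308139789)/273162 ≈ 485.39*I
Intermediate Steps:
D = -235601 (D = 4 + 78535*(-3) = 4 - 235605 = -235601)
sqrt(D + (2115940 + 911195)/(-1476072 + 1086*(-150))) = sqrt(-235601 + (2115940 + 911195)/(-1476072 + 1086*(-150))) = sqrt(-235601 + 3027135/(-1476072 - 162900)) = sqrt(-235601 + 3027135/(-1638972)) = sqrt(-235601 + 3027135*(-1/1638972)) = sqrt(-235601 - 1009045/546324) = sqrt(-128715489769/546324) = I*sqrt(17580090308139789)/273162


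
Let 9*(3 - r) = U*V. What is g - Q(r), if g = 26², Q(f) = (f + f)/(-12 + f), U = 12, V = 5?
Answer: 31750/47 ≈ 675.53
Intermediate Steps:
r = -11/3 (r = 3 - 4*5/3 = 3 - ⅑*60 = 3 - 20/3 = -11/3 ≈ -3.6667)
Q(f) = 2*f/(-12 + f) (Q(f) = (2*f)/(-12 + f) = 2*f/(-12 + f))
g = 676
g - Q(r) = 676 - 2*(-11)/(3*(-12 - 11/3)) = 676 - 2*(-11)/(3*(-47/3)) = 676 - 2*(-11)*(-3)/(3*47) = 676 - 1*22/47 = 676 - 22/47 = 31750/47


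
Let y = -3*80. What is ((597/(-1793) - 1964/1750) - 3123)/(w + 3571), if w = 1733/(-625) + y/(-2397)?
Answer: -9791504752685/11182523415679 ≈ -0.87561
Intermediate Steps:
y = -240
w = -1334667/499375 (w = 1733/(-625) - 240/(-2397) = 1733*(-1/625) - 240*(-1/2397) = -1733/625 + 80/799 = -1334667/499375 ≈ -2.6727)
((597/(-1793) - 1964/1750) - 3123)/(w + 3571) = ((597/(-1793) - 1964/1750) - 3123)/(-1334667/499375 + 3571) = ((597*(-1/1793) - 1964*1/1750) - 3123)/(1781933458/499375) = ((-597/1793 - 982/875) - 3123)*(499375/1781933458) = (-2283101/1568875 - 3123)*(499375/1781933458) = -4901879726/1568875*499375/1781933458 = -9791504752685/11182523415679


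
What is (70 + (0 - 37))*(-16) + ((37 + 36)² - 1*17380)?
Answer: -12579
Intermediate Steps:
(70 + (0 - 37))*(-16) + ((37 + 36)² - 1*17380) = (70 - 37)*(-16) + (73² - 17380) = 33*(-16) + (5329 - 17380) = -528 - 12051 = -12579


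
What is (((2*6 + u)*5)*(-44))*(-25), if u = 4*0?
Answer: 66000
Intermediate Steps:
u = 0
(((2*6 + u)*5)*(-44))*(-25) = (((2*6 + 0)*5)*(-44))*(-25) = (((12 + 0)*5)*(-44))*(-25) = ((12*5)*(-44))*(-25) = (60*(-44))*(-25) = -2640*(-25) = 66000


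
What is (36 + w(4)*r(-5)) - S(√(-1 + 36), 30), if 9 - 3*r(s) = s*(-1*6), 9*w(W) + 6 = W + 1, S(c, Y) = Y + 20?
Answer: -119/9 ≈ -13.222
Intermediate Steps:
S(c, Y) = 20 + Y
w(W) = -5/9 + W/9 (w(W) = -⅔ + (W + 1)/9 = -⅔ + (1 + W)/9 = -⅔ + (⅑ + W/9) = -5/9 + W/9)
r(s) = 3 + 2*s (r(s) = 3 - s*(-1*6)/3 = 3 - s*(-6)/3 = 3 - (-2)*s = 3 + 2*s)
(36 + w(4)*r(-5)) - S(√(-1 + 36), 30) = (36 + (-5/9 + (⅑)*4)*(3 + 2*(-5))) - (20 + 30) = (36 + (-5/9 + 4/9)*(3 - 10)) - 1*50 = (36 - ⅑*(-7)) - 50 = (36 + 7/9) - 50 = 331/9 - 50 = -119/9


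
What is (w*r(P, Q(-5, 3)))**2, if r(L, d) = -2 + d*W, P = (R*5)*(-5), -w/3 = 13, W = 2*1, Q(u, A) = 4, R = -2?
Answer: 54756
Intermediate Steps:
W = 2
w = -39 (w = -3*13 = -39)
P = 50 (P = -2*5*(-5) = -10*(-5) = 50)
r(L, d) = -2 + 2*d (r(L, d) = -2 + d*2 = -2 + 2*d)
(w*r(P, Q(-5, 3)))**2 = (-39*(-2 + 2*4))**2 = (-39*(-2 + 8))**2 = (-39*6)**2 = (-234)**2 = 54756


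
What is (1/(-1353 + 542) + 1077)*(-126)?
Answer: -110054196/811 ≈ -1.3570e+5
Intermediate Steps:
(1/(-1353 + 542) + 1077)*(-126) = (1/(-811) + 1077)*(-126) = (-1/811 + 1077)*(-126) = (873446/811)*(-126) = -110054196/811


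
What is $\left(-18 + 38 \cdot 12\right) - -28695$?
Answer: $29133$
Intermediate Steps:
$\left(-18 + 38 \cdot 12\right) - -28695 = \left(-18 + 456\right) + 28695 = 438 + 28695 = 29133$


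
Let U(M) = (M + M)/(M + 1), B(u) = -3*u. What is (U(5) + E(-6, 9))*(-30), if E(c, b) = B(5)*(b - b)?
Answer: -50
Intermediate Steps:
E(c, b) = 0 (E(c, b) = (-3*5)*(b - b) = -15*0 = 0)
U(M) = 2*M/(1 + M) (U(M) = (2*M)/(1 + M) = 2*M/(1 + M))
(U(5) + E(-6, 9))*(-30) = (2*5/(1 + 5) + 0)*(-30) = (2*5/6 + 0)*(-30) = (2*5*(⅙) + 0)*(-30) = (5/3 + 0)*(-30) = (5/3)*(-30) = -50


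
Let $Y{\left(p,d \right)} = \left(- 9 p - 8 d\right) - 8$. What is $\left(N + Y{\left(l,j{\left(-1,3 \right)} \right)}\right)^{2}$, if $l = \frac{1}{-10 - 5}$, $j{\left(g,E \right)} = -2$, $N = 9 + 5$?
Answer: $\frac{12769}{25} \approx 510.76$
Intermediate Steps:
$N = 14$
$l = - \frac{1}{15}$ ($l = \frac{1}{-15} = - \frac{1}{15} \approx -0.066667$)
$Y{\left(p,d \right)} = -8 - 9 p - 8 d$
$\left(N + Y{\left(l,j{\left(-1,3 \right)} \right)}\right)^{2} = \left(14 - - \frac{43}{5}\right)^{2} = \left(14 + \left(-8 + \frac{3}{5} + 16\right)\right)^{2} = \left(14 + \frac{43}{5}\right)^{2} = \left(\frac{113}{5}\right)^{2} = \frac{12769}{25}$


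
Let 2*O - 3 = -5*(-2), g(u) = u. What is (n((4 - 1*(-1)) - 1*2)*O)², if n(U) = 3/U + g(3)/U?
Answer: 169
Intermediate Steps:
n(U) = 6/U (n(U) = 3/U + 3/U = 6/U)
O = 13/2 (O = 3/2 + (-5*(-2))/2 = 3/2 + (½)*10 = 3/2 + 5 = 13/2 ≈ 6.5000)
(n((4 - 1*(-1)) - 1*2)*O)² = ((6/((4 - 1*(-1)) - 1*2))*(13/2))² = ((6/((4 + 1) - 2))*(13/2))² = ((6/(5 - 2))*(13/2))² = ((6/3)*(13/2))² = ((6*(⅓))*(13/2))² = (2*(13/2))² = 13² = 169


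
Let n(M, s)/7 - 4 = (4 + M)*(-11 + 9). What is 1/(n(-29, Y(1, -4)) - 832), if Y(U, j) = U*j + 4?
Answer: -1/454 ≈ -0.0022026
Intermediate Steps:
Y(U, j) = 4 + U*j
n(M, s) = -28 - 14*M (n(M, s) = 28 + 7*((4 + M)*(-11 + 9)) = 28 + 7*((4 + M)*(-2)) = 28 + 7*(-8 - 2*M) = 28 + (-56 - 14*M) = -28 - 14*M)
1/(n(-29, Y(1, -4)) - 832) = 1/((-28 - 14*(-29)) - 832) = 1/((-28 + 406) - 832) = 1/(378 - 832) = 1/(-454) = -1/454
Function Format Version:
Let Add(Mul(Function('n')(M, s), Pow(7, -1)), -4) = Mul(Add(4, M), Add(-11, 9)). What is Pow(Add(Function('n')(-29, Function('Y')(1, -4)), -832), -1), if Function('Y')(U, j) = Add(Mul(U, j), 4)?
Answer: Rational(-1, 454) ≈ -0.0022026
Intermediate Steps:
Function('Y')(U, j) = Add(4, Mul(U, j))
Function('n')(M, s) = Add(-28, Mul(-14, M)) (Function('n')(M, s) = Add(28, Mul(7, Mul(Add(4, M), Add(-11, 9)))) = Add(28, Mul(7, Mul(Add(4, M), -2))) = Add(28, Mul(7, Add(-8, Mul(-2, M)))) = Add(28, Add(-56, Mul(-14, M))) = Add(-28, Mul(-14, M)))
Pow(Add(Function('n')(-29, Function('Y')(1, -4)), -832), -1) = Pow(Add(Add(-28, Mul(-14, -29)), -832), -1) = Pow(Add(Add(-28, 406), -832), -1) = Pow(Add(378, -832), -1) = Pow(-454, -1) = Rational(-1, 454)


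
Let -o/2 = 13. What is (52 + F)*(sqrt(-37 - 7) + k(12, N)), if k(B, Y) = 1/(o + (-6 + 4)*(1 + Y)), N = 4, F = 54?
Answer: -53/18 + 212*I*sqrt(11) ≈ -2.9444 + 703.12*I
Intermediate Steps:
o = -26 (o = -2*13 = -26)
k(B, Y) = 1/(-28 - 2*Y) (k(B, Y) = 1/(-26 + (-6 + 4)*(1 + Y)) = 1/(-26 - 2*(1 + Y)) = 1/(-26 + (-2 - 2*Y)) = 1/(-28 - 2*Y))
(52 + F)*(sqrt(-37 - 7) + k(12, N)) = (52 + 54)*(sqrt(-37 - 7) - 1/(28 + 2*4)) = 106*(sqrt(-44) - 1/(28 + 8)) = 106*(2*I*sqrt(11) - 1/36) = 106*(-1/36 + 2*I*sqrt(11)) = -53/18 + 212*I*sqrt(11)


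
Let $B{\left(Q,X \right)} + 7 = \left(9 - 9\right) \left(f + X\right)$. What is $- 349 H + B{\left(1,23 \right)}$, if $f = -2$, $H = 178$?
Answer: $-62129$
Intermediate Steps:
$B{\left(Q,X \right)} = -7$ ($B{\left(Q,X \right)} = -7 + \left(9 - 9\right) \left(-2 + X\right) = -7 + 0 \left(-2 + X\right) = -7 + 0 = -7$)
$- 349 H + B{\left(1,23 \right)} = \left(-349\right) 178 - 7 = -62122 - 7 = -62129$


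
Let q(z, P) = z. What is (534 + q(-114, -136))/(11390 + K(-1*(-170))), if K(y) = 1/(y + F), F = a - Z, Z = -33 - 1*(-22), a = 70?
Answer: 15060/408413 ≈ 0.036874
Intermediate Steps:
Z = -11 (Z = -33 + 22 = -11)
F = 81 (F = 70 - 1*(-11) = 70 + 11 = 81)
K(y) = 1/(81 + y) (K(y) = 1/(y + 81) = 1/(81 + y))
(534 + q(-114, -136))/(11390 + K(-1*(-170))) = (534 - 114)/(11390 + 1/(81 - 1*(-170))) = 420/(11390 + 1/(81 + 170)) = 420/(11390 + 1/251) = 420/(2858891/251) = 420*(251/2858891) = 15060/408413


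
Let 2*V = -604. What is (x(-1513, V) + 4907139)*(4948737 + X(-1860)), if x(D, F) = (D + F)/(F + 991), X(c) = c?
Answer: 1286575001249724/53 ≈ 2.4275e+13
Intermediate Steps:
V = -302 (V = (½)*(-604) = -302)
x(D, F) = (D + F)/(991 + F)
(x(-1513, V) + 4907139)*(4948737 + X(-1860)) = ((-1513 - 302)/(991 - 302) + 4907139)*(4948737 - 1860) = (-1815/689 + 4907139)*4946877 = (3381016956/689)*4946877 = 1286575001249724/53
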